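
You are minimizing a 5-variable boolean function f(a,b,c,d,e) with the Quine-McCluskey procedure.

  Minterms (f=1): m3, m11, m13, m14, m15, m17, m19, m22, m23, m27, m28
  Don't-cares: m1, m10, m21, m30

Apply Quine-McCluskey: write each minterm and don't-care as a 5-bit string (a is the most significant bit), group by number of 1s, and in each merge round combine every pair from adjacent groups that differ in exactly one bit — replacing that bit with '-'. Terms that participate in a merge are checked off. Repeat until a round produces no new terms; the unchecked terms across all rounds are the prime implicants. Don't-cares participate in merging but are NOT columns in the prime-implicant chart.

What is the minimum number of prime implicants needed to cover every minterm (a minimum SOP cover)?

6

[col 0] 00001*, 00011*, 01010*, 01011*, 01101*, 01110*, 01111*, 10001*, 10011*, 10101*, 10110*, 10111*, 11011*, 11100*, 11110*
[col 1] -0001*, -0011*, -1011*, -1110, 0-011*, 000-1*, 01-10*, 01-11*, 0101-*, 011-1, 0111-*, 1-011*, 1-110, 10-01*, 10-11*, 100-1*, 101-1*, 1011-, 111-0
[col 2] --011, -00-1, 01-1-, 10--1
Prime implicants: --011, -00-1, -1110, 01-1-, 011-1, 1-110, 10--1, 1011-, 111-0
PI chart (minterm → PIs covering it):
  3 | --011,-00-1
  11 | --011,01-1-
  13 | 011-1  (sole → essential)
  14 | -1110,01-1-
  15 | 01-1-,011-1
  17 | -00-1,10--1
  19 | --011,-00-1,10--1
  22 | 1-110,1011-
  23 | 10--1,1011-
  27 | --011  (sole → essential)
  28 | 111-0  (sole → essential)
Essential prime implicants: --011, 011-1, 111-0
Petrick residual → -00-1, -1110, 1011-
Minimum SOP uses 6 PIs: c'de + b'c'e + bcde' + a'bce + ab'cd + abce'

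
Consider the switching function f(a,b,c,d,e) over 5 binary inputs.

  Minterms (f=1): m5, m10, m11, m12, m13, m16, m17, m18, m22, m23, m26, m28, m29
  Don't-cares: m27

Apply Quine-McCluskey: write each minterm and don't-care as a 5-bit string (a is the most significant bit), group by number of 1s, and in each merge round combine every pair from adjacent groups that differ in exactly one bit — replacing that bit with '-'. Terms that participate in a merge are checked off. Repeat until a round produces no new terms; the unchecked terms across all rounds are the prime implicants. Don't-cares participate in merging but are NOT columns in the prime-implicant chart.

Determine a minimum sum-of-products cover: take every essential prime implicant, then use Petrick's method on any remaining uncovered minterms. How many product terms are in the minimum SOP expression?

[col 0] 00101*, 01010*, 01011*, 01100*, 01101*, 10000*, 10001*, 10010*, 10110*, 10111*, 11010*, 11011*, 11100*, 11101*
[col 1] -1010*, -1011*, -1100*, -1101*, 0-101, 0101-*, 0110-*, 1-010, 10-10, 100-0, 1000-, 1011-, 1101-*, 1110-*
[col 2] -101-, -110-
Prime implicants: -101-, -110-, 0-101, 1-010, 10-10, 100-0, 1000-, 1011-
PI chart (minterm → PIs covering it):
  5 | 0-101  (sole → essential)
  10 | -101-  (sole → essential)
  11 | -101-  (sole → essential)
  12 | -110-  (sole → essential)
  13 | -110-,0-101
  16 | 100-0,1000-
  17 | 1000-  (sole → essential)
  18 | 1-010,10-10,100-0
  22 | 10-10,1011-
  23 | 1011-  (sole → essential)
  26 | -101-,1-010
  28 | -110-  (sole → essential)
  29 | -110-  (sole → essential)
Essential prime implicants: -101-, -110-, 0-101, 1000-, 1011-
Petrick residual → 1-010
Minimum SOP uses 6 PIs: bc'd + bcd' + a'cd'e + ac'de' + ab'c'd' + ab'cd

6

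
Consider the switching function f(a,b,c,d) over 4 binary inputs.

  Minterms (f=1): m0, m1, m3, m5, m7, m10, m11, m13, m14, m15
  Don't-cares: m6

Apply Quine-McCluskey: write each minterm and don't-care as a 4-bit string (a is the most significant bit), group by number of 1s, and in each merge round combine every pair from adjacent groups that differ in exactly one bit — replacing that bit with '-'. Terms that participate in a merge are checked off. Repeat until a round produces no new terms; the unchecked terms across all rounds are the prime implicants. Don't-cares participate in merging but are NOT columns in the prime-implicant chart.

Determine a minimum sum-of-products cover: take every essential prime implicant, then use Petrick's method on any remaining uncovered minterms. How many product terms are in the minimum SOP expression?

[col 0] 0000*, 0001*, 0011*, 0101*, 0110*, 0111*, 1010*, 1011*, 1101*, 1110*, 1111*
[col 1] -011*, -101*, -110*, -111*, 0-01*, 0-11*, 00-1*, 000-, 01-1*, 011-*, 1-10*, 1-11*, 101-*, 11-1*, 111-*
[col 2] --11, -1-1, -11-, 0--1, 1-1-
Prime implicants: --11, -1-1, -11-, 0--1, 000-, 1-1-
PI chart (minterm → PIs covering it):
  0 | 000-  (sole → essential)
  1 | 0--1,000-
  3 | --11,0--1
  5 | -1-1,0--1
  7 | --11,-1-1,-11-,0--1
  10 | 1-1-  (sole → essential)
  11 | --11,1-1-
  13 | -1-1  (sole → essential)
  14 | -11-,1-1-
  15 | --11,-1-1,-11-,1-1-
Essential prime implicants: -1-1, 000-, 1-1-
Petrick residual → --11
Minimum SOP uses 4 PIs: cd + bd + a'b'c' + ac

4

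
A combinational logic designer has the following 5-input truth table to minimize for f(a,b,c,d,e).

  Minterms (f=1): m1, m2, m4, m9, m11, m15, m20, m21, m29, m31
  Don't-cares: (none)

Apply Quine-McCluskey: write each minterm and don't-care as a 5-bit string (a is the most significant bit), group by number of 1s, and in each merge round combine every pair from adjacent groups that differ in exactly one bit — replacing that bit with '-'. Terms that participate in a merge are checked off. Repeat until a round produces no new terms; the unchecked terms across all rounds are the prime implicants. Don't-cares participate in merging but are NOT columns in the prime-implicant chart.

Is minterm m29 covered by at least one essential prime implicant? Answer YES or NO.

[col 0] 00001*, 00010, 00100*, 01001*, 01011*, 01111*, 10100*, 10101*, 11101*, 11111*
[col 1] -0100, -1111, 0-001, 01-11, 010-1, 1-101, 1010-, 111-1
Prime implicants: -0100, -1111, 0-001, 00010, 01-11, 010-1, 1-101, 1010-, 111-1
PI chart (minterm → PIs covering it):
  1 | 0-001  (sole → essential)
  2 | 00010  (sole → essential)
  4 | -0100  (sole → essential)
  9 | 0-001,010-1
  11 | 01-11,010-1
  15 | -1111,01-11
  20 | -0100,1010-
  21 | 1-101,1010-
  29 | 1-101,111-1
  31 | -1111,111-1
Essential prime implicants: -0100, 0-001, 00010

NO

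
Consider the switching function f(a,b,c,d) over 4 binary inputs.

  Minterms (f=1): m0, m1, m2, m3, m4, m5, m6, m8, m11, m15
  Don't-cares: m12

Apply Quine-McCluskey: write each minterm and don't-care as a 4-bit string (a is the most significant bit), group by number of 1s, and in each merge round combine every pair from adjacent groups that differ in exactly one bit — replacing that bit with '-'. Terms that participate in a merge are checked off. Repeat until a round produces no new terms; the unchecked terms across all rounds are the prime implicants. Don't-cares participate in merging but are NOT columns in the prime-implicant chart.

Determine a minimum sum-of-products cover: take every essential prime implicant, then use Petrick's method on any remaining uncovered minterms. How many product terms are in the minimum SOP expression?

[col 0] 0000*, 0001*, 0010*, 0011*, 0100*, 0101*, 0110*, 1000*, 1011*, 1100*, 1111*
[col 1] -000*, -011, -100*, 0-00*, 0-01*, 0-10*, 00-0*, 00-1*, 000-*, 001-*, 01-0*, 010-*, 1-00*, 1-11
[col 2] --00, 0--0, 0-0-, 00--
Prime implicants: --00, -011, 0--0, 0-0-, 00--, 1-11
PI chart (minterm → PIs covering it):
  0 | --00,0--0,0-0-,00--
  1 | 0-0-,00--
  2 | 0--0,00--
  3 | -011,00--
  4 | --00,0--0,0-0-
  5 | 0-0-  (sole → essential)
  6 | 0--0  (sole → essential)
  8 | --00  (sole → essential)
  11 | -011,1-11
  15 | 1-11  (sole → essential)
Essential prime implicants: --00, 0--0, 0-0-, 1-11
Petrick residual → -011
Minimum SOP uses 5 PIs: c'd' + b'cd + a'd' + a'c' + acd

5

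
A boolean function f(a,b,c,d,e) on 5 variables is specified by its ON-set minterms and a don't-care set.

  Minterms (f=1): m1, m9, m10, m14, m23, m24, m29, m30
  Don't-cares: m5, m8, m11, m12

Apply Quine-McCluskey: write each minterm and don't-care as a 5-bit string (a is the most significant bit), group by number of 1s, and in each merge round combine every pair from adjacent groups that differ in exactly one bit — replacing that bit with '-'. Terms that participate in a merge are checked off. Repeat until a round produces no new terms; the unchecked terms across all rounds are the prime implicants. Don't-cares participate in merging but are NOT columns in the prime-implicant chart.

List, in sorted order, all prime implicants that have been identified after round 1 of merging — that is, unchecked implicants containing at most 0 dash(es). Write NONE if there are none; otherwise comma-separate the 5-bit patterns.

Round 0: 00001✓ 00101✓ 01000✓ 01001✓ 01010✓ 01011✓ 01100✓ 01110✓ 10111 11000✓ 11101 11110✓
Round 1: -1000 -1110 0-001 00-01 01-00✓ 01-10✓ 010-0✓ 010-1✓ 0100-✓ 0101-✓ 011-0✓
Round 2: 01--0 010--
PIs = {-1000, -1110, 0-001, 00-01, 01--0, 010--, 10111, 11101}

10111, 11101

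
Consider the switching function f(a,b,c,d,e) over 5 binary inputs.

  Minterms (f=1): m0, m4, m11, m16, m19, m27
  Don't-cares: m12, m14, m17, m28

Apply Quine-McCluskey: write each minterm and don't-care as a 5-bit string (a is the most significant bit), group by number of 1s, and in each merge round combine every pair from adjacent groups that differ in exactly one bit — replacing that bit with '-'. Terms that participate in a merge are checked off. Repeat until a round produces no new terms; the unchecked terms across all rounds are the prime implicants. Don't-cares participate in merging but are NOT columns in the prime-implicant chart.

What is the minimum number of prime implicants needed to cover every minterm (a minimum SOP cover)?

4

[col 0] 00000*, 00100*, 01011*, 01100*, 01110*, 10000*, 10001*, 10011*, 11011*, 11100*
[col 1] -0000, -1011, -1100, 0-100, 00-00, 011-0, 1-011, 100-1, 1000-
Prime implicants: -0000, -1011, -1100, 0-100, 00-00, 011-0, 1-011, 100-1, 1000-
PI chart (minterm → PIs covering it):
  0 | -0000,00-00
  4 | 0-100,00-00
  11 | -1011  (sole → essential)
  16 | -0000,1000-
  19 | 1-011,100-1
  27 | -1011,1-011
Essential prime implicants: -1011
Petrick residual → -0000, 0-100, 1-011
Minimum SOP uses 4 PIs: b'c'd'e' + bc'de + a'cd'e' + ac'de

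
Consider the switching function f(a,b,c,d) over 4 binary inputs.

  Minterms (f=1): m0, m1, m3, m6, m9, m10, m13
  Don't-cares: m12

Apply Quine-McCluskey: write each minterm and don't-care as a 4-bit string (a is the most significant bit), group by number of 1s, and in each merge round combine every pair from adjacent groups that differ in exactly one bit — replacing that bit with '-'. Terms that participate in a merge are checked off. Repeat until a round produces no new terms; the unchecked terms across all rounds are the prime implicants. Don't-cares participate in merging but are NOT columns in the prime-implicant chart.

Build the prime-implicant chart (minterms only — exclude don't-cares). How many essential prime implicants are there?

4

size-2^0 implicants → 0000(✓)  0001(✓)  0011(✓)  0110  1001(✓)  1010  1100(✓)  1101(✓)
size-2^1 implicants → -001  00-1  000-  1-01  110-
Unchecked terms (primes): -001, 00-1, 000-, 0110, 1-01, 1010, 110-
Minterm coverage:
  m0 ⊆ 000- [E]
  m1 ⊆ -001,00-1,000-
  m3 ⊆ 00-1 [E]
  m6 ⊆ 0110 [E]
  m9 ⊆ -001,1-01
  m10 ⊆ 1010 [E]
  m13 ⊆ 1-01,110-
E = {00-1, 000-, 0110, 1010}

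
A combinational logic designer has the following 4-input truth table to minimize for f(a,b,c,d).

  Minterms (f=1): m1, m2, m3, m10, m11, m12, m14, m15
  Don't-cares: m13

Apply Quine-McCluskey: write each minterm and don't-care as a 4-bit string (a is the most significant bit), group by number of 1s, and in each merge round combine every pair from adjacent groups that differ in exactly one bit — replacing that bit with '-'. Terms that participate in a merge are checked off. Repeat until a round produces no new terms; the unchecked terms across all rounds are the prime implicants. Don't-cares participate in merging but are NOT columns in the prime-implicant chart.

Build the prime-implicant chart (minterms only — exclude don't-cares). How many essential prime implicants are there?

3

Round 0: 0001✓ 0010✓ 0011✓ 1010✓ 1011✓ 1100✓ 1101✓ 1110✓ 1111✓
Round 1: -010✓ -011✓ 00-1 001-✓ 1-10✓ 1-11✓ 101-✓ 11-0✓ 11-1✓ 110-✓ 111-✓
Round 2: -01- 1-1- 11--
PIs = {-01-, 00-1, 1-1-, 11--}
Coverage chart:
  m1: 00-1 ←essential
  m2: -01- ←essential
  m3: -01-,00-1
  m10: -01-,1-1-
  m11: -01-,1-1-
  m12: 11-- ←essential
  m14: 1-1-,11--
  m15: 1-1-,11--
Essential: -01-, 00-1, 11--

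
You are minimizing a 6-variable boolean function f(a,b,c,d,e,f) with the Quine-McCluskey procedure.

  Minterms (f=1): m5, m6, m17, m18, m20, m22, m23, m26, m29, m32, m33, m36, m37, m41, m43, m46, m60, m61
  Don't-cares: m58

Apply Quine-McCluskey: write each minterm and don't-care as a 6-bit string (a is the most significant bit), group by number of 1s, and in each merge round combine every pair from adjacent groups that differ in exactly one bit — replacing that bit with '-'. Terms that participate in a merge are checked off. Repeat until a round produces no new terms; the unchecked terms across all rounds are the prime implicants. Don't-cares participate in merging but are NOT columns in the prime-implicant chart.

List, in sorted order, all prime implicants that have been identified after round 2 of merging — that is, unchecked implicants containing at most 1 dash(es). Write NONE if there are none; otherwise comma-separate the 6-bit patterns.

-00101, -11010, -11101, 0-0110, 01-010, 010-10, 010001, 0101-0, 01011-, 10-001, 1010-1, 101110, 11110-

size-2^0 implicants → 000101(✓)  000110(✓)  010001  010010(✓)  010100(✓)  010110(✓)  010111(✓)  011010(✓)  011101(✓)  100000(✓)  100001(✓)  100100(✓)  100101(✓)  101001(✓)  101011(✓)  101110  111010(✓)  111100(✓)  111101(✓)
size-2^1 implicants → -00101  -11010  -11101  0-0110  01-010  010-10  0101-0  01011-  10-001  100-00(✓)  100-01(✓)  10000-(✓)  10010-(✓)  1010-1  11110-
size-2^2 implicants → 100-0-
Unchecked terms (primes): -00101, -11010, -11101, 0-0110, 01-010, 010-10, 010001, 0101-0, 01011-, 10-001, 100-0-, 1010-1, 101110, 11110-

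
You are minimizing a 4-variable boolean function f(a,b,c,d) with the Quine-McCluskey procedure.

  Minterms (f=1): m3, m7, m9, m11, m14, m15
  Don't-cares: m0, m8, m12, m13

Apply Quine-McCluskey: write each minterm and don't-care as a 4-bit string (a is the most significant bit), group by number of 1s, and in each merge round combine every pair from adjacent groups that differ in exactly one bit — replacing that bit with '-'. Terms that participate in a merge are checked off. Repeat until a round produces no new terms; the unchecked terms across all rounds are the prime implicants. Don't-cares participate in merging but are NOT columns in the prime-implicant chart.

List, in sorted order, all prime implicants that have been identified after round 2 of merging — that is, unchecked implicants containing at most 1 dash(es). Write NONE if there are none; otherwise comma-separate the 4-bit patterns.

-000

size-2^0 implicants → 0000(✓)  0011(✓)  0111(✓)  1000(✓)  1001(✓)  1011(✓)  1100(✓)  1101(✓)  1110(✓)  1111(✓)
size-2^1 implicants → -000  -011(✓)  -111(✓)  0-11(✓)  1-00(✓)  1-01(✓)  1-11(✓)  10-1(✓)  100-(✓)  11-0(✓)  11-1(✓)  110-(✓)  111-(✓)
size-2^2 implicants → --11  1--1  1-0-  11--
Unchecked terms (primes): --11, -000, 1--1, 1-0-, 11--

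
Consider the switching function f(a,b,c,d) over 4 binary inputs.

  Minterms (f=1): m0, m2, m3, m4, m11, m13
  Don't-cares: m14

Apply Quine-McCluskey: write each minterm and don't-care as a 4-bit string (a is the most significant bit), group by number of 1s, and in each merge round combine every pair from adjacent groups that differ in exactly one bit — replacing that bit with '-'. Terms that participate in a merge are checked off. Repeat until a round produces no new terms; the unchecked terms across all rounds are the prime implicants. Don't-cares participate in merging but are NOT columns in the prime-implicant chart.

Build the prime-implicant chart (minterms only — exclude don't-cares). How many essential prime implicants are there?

size-2^0 implicants → 0000(✓)  0010(✓)  0011(✓)  0100(✓)  1011(✓)  1101  1110
size-2^1 implicants → -011  0-00  00-0  001-
Unchecked terms (primes): -011, 0-00, 00-0, 001-, 1101, 1110
Minterm coverage:
  m0 ⊆ 0-00,00-0
  m2 ⊆ 00-0,001-
  m3 ⊆ -011,001-
  m4 ⊆ 0-00 [E]
  m11 ⊆ -011 [E]
  m13 ⊆ 1101 [E]
E = {-011, 0-00, 1101}

3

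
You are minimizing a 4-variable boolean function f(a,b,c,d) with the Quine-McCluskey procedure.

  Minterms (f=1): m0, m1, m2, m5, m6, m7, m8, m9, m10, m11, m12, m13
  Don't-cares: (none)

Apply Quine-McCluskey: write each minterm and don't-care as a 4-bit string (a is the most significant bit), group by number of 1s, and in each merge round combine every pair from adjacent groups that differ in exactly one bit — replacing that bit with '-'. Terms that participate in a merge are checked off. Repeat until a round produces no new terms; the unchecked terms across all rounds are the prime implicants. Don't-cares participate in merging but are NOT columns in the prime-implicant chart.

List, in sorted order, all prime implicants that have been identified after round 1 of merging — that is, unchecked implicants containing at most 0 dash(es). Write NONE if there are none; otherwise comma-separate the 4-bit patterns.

NONE

[col 0] 0000*, 0001*, 0010*, 0101*, 0110*, 0111*, 1000*, 1001*, 1010*, 1011*, 1100*, 1101*
[col 1] -000*, -001*, -010*, -101*, 0-01*, 0-10, 00-0*, 000-*, 01-1, 011-, 1-00*, 1-01*, 10-0*, 10-1*, 100-*, 101-*, 110-*
[col 2] --01, -0-0, -00-, 1-0-, 10--
Prime implicants: --01, -0-0, -00-, 0-10, 01-1, 011-, 1-0-, 10--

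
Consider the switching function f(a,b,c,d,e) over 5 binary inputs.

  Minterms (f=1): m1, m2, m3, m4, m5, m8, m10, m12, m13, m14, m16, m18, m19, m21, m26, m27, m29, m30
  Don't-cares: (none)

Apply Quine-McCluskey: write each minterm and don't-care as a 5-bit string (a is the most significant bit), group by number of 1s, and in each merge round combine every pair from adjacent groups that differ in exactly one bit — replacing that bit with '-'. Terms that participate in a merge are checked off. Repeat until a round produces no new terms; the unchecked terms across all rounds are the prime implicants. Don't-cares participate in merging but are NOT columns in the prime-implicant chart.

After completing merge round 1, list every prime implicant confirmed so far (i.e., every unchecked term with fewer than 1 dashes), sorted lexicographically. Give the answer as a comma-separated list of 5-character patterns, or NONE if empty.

[col 0] 00001*, 00010*, 00011*, 00100*, 00101*, 01000*, 01010*, 01100*, 01101*, 01110*, 10000*, 10010*, 10011*, 10101*, 11010*, 11011*, 11101*, 11110*
[col 1] -0010*, -0011*, -0101*, -1010*, -1101*, -1110*, 0-010*, 0-100*, 0-101*, 00-01, 000-1, 0001-*, 0010-*, 01-00*, 01-10*, 010-0*, 011-0*, 0110-*, 1-010*, 1-011*, 1-101*, 100-0, 1001-*, 11-10*, 1101-*
[col 2] --010, --101, -001-, -1-10, 0-10-, 01--0, 1-01-
Prime implicants: --010, --101, -001-, -1-10, 0-10-, 00-01, 000-1, 01--0, 1-01-, 100-0

NONE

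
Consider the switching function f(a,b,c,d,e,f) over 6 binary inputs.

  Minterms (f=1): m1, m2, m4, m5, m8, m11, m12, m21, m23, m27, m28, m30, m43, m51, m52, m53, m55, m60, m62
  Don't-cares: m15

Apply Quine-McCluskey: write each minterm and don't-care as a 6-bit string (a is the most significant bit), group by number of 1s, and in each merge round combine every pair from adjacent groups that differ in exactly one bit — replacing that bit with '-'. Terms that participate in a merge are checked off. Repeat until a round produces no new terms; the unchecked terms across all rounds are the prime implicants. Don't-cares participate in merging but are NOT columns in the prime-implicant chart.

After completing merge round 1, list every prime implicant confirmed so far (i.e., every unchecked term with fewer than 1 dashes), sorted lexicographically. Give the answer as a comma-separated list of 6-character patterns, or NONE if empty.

000010

size-2^0 implicants → 000001(✓)  000010  000100(✓)  000101(✓)  001000(✓)  001011(✓)  001100(✓)  001111(✓)  010101(✓)  010111(✓)  011011(✓)  011100(✓)  011110(✓)  101011(✓)  110011(✓)  110100(✓)  110101(✓)  110111(✓)  111100(✓)  111110(✓)
size-2^1 implicants → -01011  -10101(✓)  -10111(✓)  -11100(✓)  -11110(✓)  0-0101  0-1011  0-1100  00-100  000-01  00010-  001-00  001-11  0101-1(✓)  0111-0(✓)  11-100  110-11  1101-1(✓)  11010-  1111-0(✓)
size-2^2 implicants → -101-1  -111-0
Unchecked terms (primes): -01011, -101-1, -111-0, 0-0101, 0-1011, 0-1100, 00-100, 000-01, 000010, 00010-, 001-00, 001-11, 11-100, 110-11, 11010-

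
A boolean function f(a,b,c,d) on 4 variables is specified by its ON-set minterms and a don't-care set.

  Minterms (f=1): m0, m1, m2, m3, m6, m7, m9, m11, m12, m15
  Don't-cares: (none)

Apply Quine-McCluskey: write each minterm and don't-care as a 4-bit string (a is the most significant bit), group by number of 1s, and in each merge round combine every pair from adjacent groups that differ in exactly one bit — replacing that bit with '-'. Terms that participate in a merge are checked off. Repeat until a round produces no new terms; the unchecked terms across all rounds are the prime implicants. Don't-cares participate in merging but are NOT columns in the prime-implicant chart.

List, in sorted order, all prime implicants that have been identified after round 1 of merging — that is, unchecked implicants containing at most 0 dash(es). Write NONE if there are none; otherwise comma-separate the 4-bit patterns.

Round 0: 0000✓ 0001✓ 0010✓ 0011✓ 0110✓ 0111✓ 1001✓ 1011✓ 1100 1111✓
Round 1: -001✓ -011✓ -111✓ 0-10✓ 0-11✓ 00-0✓ 00-1✓ 000-✓ 001-✓ 011-✓ 1-11✓ 10-1✓
Round 2: --11 -0-1 0-1- 00--
PIs = {--11, -0-1, 0-1-, 00--, 1100}

1100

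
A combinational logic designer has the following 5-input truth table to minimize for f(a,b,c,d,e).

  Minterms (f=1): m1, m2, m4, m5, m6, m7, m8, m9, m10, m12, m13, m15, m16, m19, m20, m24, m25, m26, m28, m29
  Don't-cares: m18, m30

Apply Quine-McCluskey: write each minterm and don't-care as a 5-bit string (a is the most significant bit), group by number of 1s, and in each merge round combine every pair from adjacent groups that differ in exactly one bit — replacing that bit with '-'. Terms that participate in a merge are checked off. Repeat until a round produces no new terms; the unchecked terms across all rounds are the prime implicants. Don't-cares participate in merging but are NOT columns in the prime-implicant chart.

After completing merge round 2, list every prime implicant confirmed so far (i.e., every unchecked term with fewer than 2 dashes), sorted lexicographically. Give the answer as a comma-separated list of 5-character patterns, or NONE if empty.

size-2^0 implicants → 00001(✓)  00010(✓)  00100(✓)  00101(✓)  00110(✓)  00111(✓)  01000(✓)  01001(✓)  01010(✓)  01100(✓)  01101(✓)  01111(✓)  10000(✓)  10010(✓)  10011(✓)  10100(✓)  11000(✓)  11001(✓)  11010(✓)  11100(✓)  11101(✓)  11110(✓)
size-2^1 implicants → -0010(✓)  -0100(✓)  -1000(✓)  -1001(✓)  -1010(✓)  -1100(✓)  -1101(✓)  0-001(✓)  0-010(✓)  0-100(✓)  0-101(✓)  0-111(✓)  00-01(✓)  00-10  001-0(✓)  001-1(✓)  0010-(✓)  0011-(✓)  01-00(✓)  01-01(✓)  010-0(✓)  0100-(✓)  011-1(✓)  0110-(✓)  1-000(✓)  1-010(✓)  1-100(✓)  10-00(✓)  100-0(✓)  1001-  11-00(✓)  11-01(✓)  11-10(✓)  110-0(✓)  1100-(✓)  111-0(✓)  1110-(✓)
size-2^2 implicants → --010  --100  -1-00(✓)  -1-01(✓)  -10-0  -100-(✓)  -110-(✓)  0--01  0-1-1  0-10-  001--  01-0-(✓)  1--00  1-0-0  11--0  11-0-(✓)
size-2^3 implicants → -1-0-
Unchecked terms (primes): --010, --100, -1-0-, -10-0, 0--01, 0-1-1, 0-10-, 00-10, 001--, 1--00, 1-0-0, 1001-, 11--0

00-10, 1001-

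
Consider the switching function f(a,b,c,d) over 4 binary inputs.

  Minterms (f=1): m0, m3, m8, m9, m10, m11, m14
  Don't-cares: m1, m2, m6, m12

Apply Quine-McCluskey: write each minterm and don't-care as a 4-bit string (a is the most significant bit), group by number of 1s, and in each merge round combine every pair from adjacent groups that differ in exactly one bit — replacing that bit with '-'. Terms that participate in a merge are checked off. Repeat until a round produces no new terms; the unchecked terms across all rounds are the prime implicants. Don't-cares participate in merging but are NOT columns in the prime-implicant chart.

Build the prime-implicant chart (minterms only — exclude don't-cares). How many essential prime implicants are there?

Round 0: 0000✓ 0001✓ 0010✓ 0011✓ 0110✓ 1000✓ 1001✓ 1010✓ 1011✓ 1100✓ 1110✓
Round 1: -000✓ -001✓ -010✓ -011✓ -110✓ 0-10✓ 00-0✓ 00-1✓ 000-✓ 001-✓ 1-00✓ 1-10✓ 10-0✓ 10-1✓ 100-✓ 101-✓ 11-0✓
Round 2: --10 -0-0✓ -0-1✓ -00-✓ -01-✓ 00--✓ 1--0 10--✓
Round 3: -0--
PIs = {--10, -0--, 1--0}
Coverage chart:
  m0: -0-- ←essential
  m3: -0-- ←essential
  m8: -0--,1--0
  m9: -0-- ←essential
  m10: --10,-0--,1--0
  m11: -0-- ←essential
  m14: --10,1--0
Essential: -0--

1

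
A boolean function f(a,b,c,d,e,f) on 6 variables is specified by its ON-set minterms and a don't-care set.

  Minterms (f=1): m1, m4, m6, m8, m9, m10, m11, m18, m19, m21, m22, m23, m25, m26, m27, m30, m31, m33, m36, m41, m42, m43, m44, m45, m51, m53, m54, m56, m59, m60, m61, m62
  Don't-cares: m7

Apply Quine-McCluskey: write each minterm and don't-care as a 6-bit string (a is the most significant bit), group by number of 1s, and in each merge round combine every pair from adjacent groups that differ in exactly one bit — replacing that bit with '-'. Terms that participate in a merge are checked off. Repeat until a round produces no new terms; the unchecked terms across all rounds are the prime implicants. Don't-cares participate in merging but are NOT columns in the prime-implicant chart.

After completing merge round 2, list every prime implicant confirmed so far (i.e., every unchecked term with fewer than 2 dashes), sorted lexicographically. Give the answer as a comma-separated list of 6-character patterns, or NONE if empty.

size-2^0 implicants → 000001(✓)  000100(✓)  000110(✓)  000111(✓)  001000(✓)  001001(✓)  001010(✓)  001011(✓)  010010(✓)  010011(✓)  010101(✓)  010110(✓)  010111(✓)  011001(✓)  011010(✓)  011011(✓)  011110(✓)  011111(✓)  100001(✓)  100100(✓)  101001(✓)  101010(✓)  101011(✓)  101100(✓)  101101(✓)  110011(✓)  110101(✓)  110110(✓)  111000(✓)  111011(✓)  111100(✓)  111101(✓)  111110(✓)
size-2^1 implicants → -00001(✓)  -00100  -01001(✓)  -01010(✓)  -01011(✓)  -10011(✓)  -10101  -10110(✓)  -11011(✓)  -11110(✓)  0-0110(✓)  0-0111(✓)  0-1001(✓)  0-1010(✓)  0-1011(✓)  00-001(✓)  0001-0  00011-(✓)  0010-0(✓)  0010-1(✓)  00100-(✓)  00101-(✓)  01-010(✓)  01-011(✓)  01-110(✓)  01-111(✓)  010-10(✓)  010-11(✓)  01001-(✓)  0101-1  01011-(✓)  011-10(✓)  011-11(✓)  0110-1(✓)  01101-(✓)  01111-(✓)  1-1011(✓)  1-1100(✓)  1-1101(✓)  10-001(✓)  10-100  101-01  1010-1(✓)  10101-(✓)  10110-(✓)  11-011(✓)  11-101  11-110(✓)  111-00  1111-0  11110-(✓)
size-2^2 implicants → --1011  -0-001  -010-1  -0101-  -1-011  -1-110  0-011-  0-10-1  0-101-  0010--  01--10(✓)  01--11(✓)  01-01-(✓)  01-11-(✓)  010-1-(✓)  011-1-(✓)  1-110-
size-2^3 implicants → 01--1-
Unchecked terms (primes): --1011, -0-001, -00100, -010-1, -0101-, -1-011, -1-110, -10101, 0-011-, 0-10-1, 0-101-, 0001-0, 0010--, 01--1-, 0101-1, 1-110-, 10-100, 101-01, 11-101, 111-00, 1111-0

-00100, -10101, 0001-0, 0101-1, 10-100, 101-01, 11-101, 111-00, 1111-0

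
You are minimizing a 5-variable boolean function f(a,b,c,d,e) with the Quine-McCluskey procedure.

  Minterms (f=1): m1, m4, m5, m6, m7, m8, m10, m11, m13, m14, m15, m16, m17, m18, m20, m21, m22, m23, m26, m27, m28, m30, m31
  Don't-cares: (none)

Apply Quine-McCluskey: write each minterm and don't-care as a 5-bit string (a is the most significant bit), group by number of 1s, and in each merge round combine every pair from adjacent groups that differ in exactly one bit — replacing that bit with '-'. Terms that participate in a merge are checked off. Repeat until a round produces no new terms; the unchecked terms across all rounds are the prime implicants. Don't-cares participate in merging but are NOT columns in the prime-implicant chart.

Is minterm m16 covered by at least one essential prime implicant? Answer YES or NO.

NO

[col 0] 00001*, 00100*, 00101*, 00110*, 00111*, 01000*, 01010*, 01011*, 01101*, 01110*, 01111*, 10000*, 10001*, 10010*, 10100*, 10101*, 10110*, 10111*, 11010*, 11011*, 11100*, 11110*, 11111*
[col 1] -0001*, -0100*, -0101*, -0110*, -0111*, -1010*, -1011*, -1110*, -1111*, 0-101*, 0-110*, 0-111*, 00-01*, 001-0*, 001-1*, 0010-*, 0011-*, 01-10*, 01-11*, 010-0, 0101-*, 011-1*, 0111-*, 1-010*, 1-100*, 1-110*, 1-111*, 10-00*, 10-01*, 10-10*, 100-0*, 1000-*, 101-0*, 101-1*, 1010-*, 1011-*, 11-10*, 11-11*, 1101-*, 111-0*, 1111-*
[col 2] --110*, --111*, -0-01, -01-0*, -01-1*, -010-*, -011-*, -1-10*, -1-11*, -101-*, -111-*, 0-1-1, 0-11-*, 001--*, 01-1-*, 1--10, 1-1-0, 1-11-*, 10--0, 10-0-, 101--*, 11-1-*
[col 3] --11-, -01--, -1-1-
Prime implicants: --11-, -0-01, -01--, -1-1-, 0-1-1, 010-0, 1--10, 1-1-0, 10--0, 10-0-
PI chart (minterm → PIs covering it):
  1 | -0-01  (sole → essential)
  4 | -01--  (sole → essential)
  5 | -0-01,-01--,0-1-1
  6 | --11-,-01--
  7 | --11-,-01--,0-1-1
  8 | 010-0  (sole → essential)
  10 | -1-1-,010-0
  11 | -1-1-  (sole → essential)
  13 | 0-1-1  (sole → essential)
  14 | --11-,-1-1-
  15 | --11-,-1-1-,0-1-1
  16 | 10--0,10-0-
  17 | -0-01,10-0-
  18 | 1--10,10--0
  20 | -01--,1-1-0,10--0,10-0-
  21 | -0-01,-01--,10-0-
  22 | --11-,-01--,1--10,1-1-0,10--0
  23 | --11-,-01--
  26 | -1-1-,1--10
  27 | -1-1-  (sole → essential)
  28 | 1-1-0  (sole → essential)
  30 | --11-,-1-1-,1--10,1-1-0
  31 | --11-,-1-1-
Essential prime implicants: -0-01, -01--, -1-1-, 0-1-1, 010-0, 1-1-0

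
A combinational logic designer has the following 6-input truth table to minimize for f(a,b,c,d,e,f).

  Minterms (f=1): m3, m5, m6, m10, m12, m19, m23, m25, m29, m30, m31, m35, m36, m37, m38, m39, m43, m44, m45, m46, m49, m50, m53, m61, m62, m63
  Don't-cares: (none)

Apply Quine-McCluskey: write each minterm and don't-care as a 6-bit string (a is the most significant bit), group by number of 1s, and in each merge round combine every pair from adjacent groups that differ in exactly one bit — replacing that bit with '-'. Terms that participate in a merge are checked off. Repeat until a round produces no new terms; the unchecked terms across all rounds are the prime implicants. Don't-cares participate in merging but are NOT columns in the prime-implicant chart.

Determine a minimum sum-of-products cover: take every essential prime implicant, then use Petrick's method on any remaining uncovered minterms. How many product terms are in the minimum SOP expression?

14

[col 0] 000011*, 000101*, 000110*, 001010, 001100*, 010011*, 010111*, 011001*, 011101*, 011110*, 011111*, 100011*, 100100*, 100101*, 100110*, 100111*, 101011*, 101100*, 101101*, 101110*, 110001*, 110010, 110101*, 111101*, 111110*, 111111*
[col 1] -00011, -00101, -00110, -01100, -11101*, -11110*, -11111*, 0-0011, 01-111, 010-11, 011-01, 0111-1*, 01111-*, 1-0101*, 1-1101*, 1-1110, 10-011, 10-100*, 10-101*, 10-110*, 100-11, 1001-0*, 1001-1*, 10010-*, 10011-*, 1011-0*, 10110-*, 11-101*, 110-01, 1111-1*, 11111-*
[col 2] -111-1, -1111-, 1--101, 10-1-0, 10-10-, 1001--
Prime implicants: -00011, -00101, -00110, -01100, -111-1, -1111-, 0-0011, 001010, 01-111, 010-11, 011-01, 1--101, 1-1110, 10-011, 10-1-0, 10-10-, 100-11, 1001--, 110-01, 110010
PI chart (minterm → PIs covering it):
  3 | -00011,0-0011
  5 | -00101  (sole → essential)
  6 | -00110  (sole → essential)
  10 | 001010  (sole → essential)
  12 | -01100  (sole → essential)
  19 | 0-0011,010-11
  23 | 01-111,010-11
  25 | 011-01  (sole → essential)
  29 | -111-1,011-01
  30 | -1111-  (sole → essential)
  31 | -111-1,-1111-,01-111
  35 | -00011,10-011,100-11
  36 | 10-1-0,10-10-,1001--
  37 | -00101,1--101,10-10-,1001--
  38 | -00110,10-1-0,1001--
  39 | 100-11,1001--
  43 | 10-011  (sole → essential)
  44 | -01100,10-1-0,10-10-
  45 | 1--101,10-10-
  46 | 1-1110,10-1-0
  49 | 110-01  (sole → essential)
  50 | 110010  (sole → essential)
  53 | 1--101,110-01
  61 | -111-1,1--101
  62 | -1111-,1-1110
  63 | -111-1,-1111-
Essential prime implicants: -00101, -00110, -01100, -1111-, 001010, 011-01, 10-011, 110-01, 110010
Petrick residual → -00011, 010-11, 1--101, 1-1110, 1001--
Minimum SOP uses 14 PIs: b'c'd'ef + b'c'de'f + b'c'def' + b'cde'f' + bcde + a'b'cd'ef' + a'bc'ef + a'bce'f + ade'f + acdef' + ab'd'ef + ab'c'd + abc'e'f + abc'd'ef'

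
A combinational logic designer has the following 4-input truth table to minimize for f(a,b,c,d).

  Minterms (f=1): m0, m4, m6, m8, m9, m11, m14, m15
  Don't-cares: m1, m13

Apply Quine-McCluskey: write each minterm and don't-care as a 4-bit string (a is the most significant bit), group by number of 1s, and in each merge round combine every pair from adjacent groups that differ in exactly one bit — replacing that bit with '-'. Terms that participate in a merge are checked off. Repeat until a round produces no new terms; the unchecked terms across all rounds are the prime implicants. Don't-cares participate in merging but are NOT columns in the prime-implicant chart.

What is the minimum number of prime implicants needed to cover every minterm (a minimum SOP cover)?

size-2^0 implicants → 0000(✓)  0001(✓)  0100(✓)  0110(✓)  1000(✓)  1001(✓)  1011(✓)  1101(✓)  1110(✓)  1111(✓)
size-2^1 implicants → -000(✓)  -001(✓)  -110  0-00  000-(✓)  01-0  1-01(✓)  1-11(✓)  10-1(✓)  100-(✓)  11-1(✓)  111-
size-2^2 implicants → -00-  1--1
Unchecked terms (primes): -00-, -110, 0-00, 01-0, 1--1, 111-
Minterm coverage:
  m0 ⊆ -00-,0-00
  m4 ⊆ 0-00,01-0
  m6 ⊆ -110,01-0
  m8 ⊆ -00- [E]
  m9 ⊆ -00-,1--1
  m11 ⊆ 1--1 [E]
  m14 ⊆ -110,111-
  m15 ⊆ 1--1,111-
E = {-00-, 1--1}
Petrick residual → -110, 0-00
Cover = b'c' + bcd' + a'c'd' + ad  |cover|=4

4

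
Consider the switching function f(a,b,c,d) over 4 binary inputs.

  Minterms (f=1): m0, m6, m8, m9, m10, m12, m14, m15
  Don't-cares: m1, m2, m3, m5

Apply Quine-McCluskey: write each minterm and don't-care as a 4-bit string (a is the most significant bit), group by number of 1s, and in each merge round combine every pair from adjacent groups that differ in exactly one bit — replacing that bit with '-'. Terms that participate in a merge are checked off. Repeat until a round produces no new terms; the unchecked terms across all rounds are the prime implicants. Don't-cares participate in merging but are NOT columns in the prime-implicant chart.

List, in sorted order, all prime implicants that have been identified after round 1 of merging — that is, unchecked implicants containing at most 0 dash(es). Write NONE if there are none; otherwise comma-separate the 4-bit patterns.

NONE

[col 0] 0000*, 0001*, 0010*, 0011*, 0101*, 0110*, 1000*, 1001*, 1010*, 1100*, 1110*, 1111*
[col 1] -000*, -001*, -010*, -110*, 0-01, 0-10*, 00-0*, 00-1*, 000-*, 001-*, 1-00*, 1-10*, 10-0*, 100-*, 11-0*, 111-
[col 2] --10, -0-0, -00-, 00--, 1--0
Prime implicants: --10, -0-0, -00-, 0-01, 00--, 1--0, 111-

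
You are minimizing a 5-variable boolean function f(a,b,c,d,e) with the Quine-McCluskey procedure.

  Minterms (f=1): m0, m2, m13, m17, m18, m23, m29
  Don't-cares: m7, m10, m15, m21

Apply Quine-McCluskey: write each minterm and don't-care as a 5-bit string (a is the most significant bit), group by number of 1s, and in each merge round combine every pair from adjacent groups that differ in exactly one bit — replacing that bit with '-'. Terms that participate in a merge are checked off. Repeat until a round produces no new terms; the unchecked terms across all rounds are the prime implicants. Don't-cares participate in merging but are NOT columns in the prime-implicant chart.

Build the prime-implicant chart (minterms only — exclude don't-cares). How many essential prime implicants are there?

3

[col 0] 00000*, 00010*, 00111*, 01010*, 01101*, 01111*, 10001*, 10010*, 10101*, 10111*, 11101*
[col 1] -0010, -0111, -1101, 0-010, 0-111, 000-0, 011-1, 1-101, 10-01, 101-1
Prime implicants: -0010, -0111, -1101, 0-010, 0-111, 000-0, 011-1, 1-101, 10-01, 101-1
PI chart (minterm → PIs covering it):
  0 | 000-0  (sole → essential)
  2 | -0010,0-010,000-0
  13 | -1101,011-1
  17 | 10-01  (sole → essential)
  18 | -0010  (sole → essential)
  23 | -0111,101-1
  29 | -1101,1-101
Essential prime implicants: -0010, 000-0, 10-01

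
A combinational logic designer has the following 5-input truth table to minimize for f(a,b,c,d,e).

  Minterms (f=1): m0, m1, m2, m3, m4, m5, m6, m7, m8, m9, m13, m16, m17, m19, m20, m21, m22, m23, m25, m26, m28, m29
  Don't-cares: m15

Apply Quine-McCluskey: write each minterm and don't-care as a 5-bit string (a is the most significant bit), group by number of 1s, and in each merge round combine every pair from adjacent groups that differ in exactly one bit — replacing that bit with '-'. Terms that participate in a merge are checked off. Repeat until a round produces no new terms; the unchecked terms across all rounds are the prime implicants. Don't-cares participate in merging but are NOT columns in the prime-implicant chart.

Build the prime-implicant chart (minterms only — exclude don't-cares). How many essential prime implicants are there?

size-2^0 implicants → 00000(✓)  00001(✓)  00010(✓)  00011(✓)  00100(✓)  00101(✓)  00110(✓)  00111(✓)  01000(✓)  01001(✓)  01101(✓)  01111(✓)  10000(✓)  10001(✓)  10011(✓)  10100(✓)  10101(✓)  10110(✓)  10111(✓)  11001(✓)  11010  11100(✓)  11101(✓)
size-2^1 implicants → -0000(✓)  -0001(✓)  -0011(✓)  -0100(✓)  -0101(✓)  -0110(✓)  -0111(✓)  -1001(✓)  -1101(✓)  0-000(✓)  0-001(✓)  0-101(✓)  0-111(✓)  00-00(✓)  00-01(✓)  00-10(✓)  00-11(✓)  000-0(✓)  000-1(✓)  0000-(✓)  0001-(✓)  001-0(✓)  001-1(✓)  0010-(✓)  0011-(✓)  01-01(✓)  0100-(✓)  011-1(✓)  1-001(✓)  1-100(✓)  1-101(✓)  10-00(✓)  10-01(✓)  10-11(✓)  100-1(✓)  1000-(✓)  101-0(✓)  101-1(✓)  1010-(✓)  1011-(✓)  11-01(✓)  1110-(✓)
size-2^2 implicants → --001(✓)  --101(✓)  -0-00(✓)  -0-01(✓)  -0-11(✓)  -00-1(✓)  -000-(✓)  -01-0(✓)  -01-1(✓)  -010-(✓)  -011-(✓)  -1-01(✓)  0--01(✓)  0-00-  0-1-1  00--0(✓)  00--1(✓)  00-0-(✓)  00-1-(✓)  000--(✓)  001--(✓)  1--01(✓)  1-10-  10--1(✓)  10-0-(✓)  101--(✓)
size-2^3 implicants → ---01  -0--1  -0-0-  -01--  00---
Unchecked terms (primes): ---01, -0--1, -0-0-, -01--, 0-00-, 0-1-1, 00---, 1-10-, 11010
Minterm coverage:
  m0 ⊆ -0-0-,0-00-,00---
  m1 ⊆ ---01,-0--1,-0-0-,0-00-,00---
  m2 ⊆ 00--- [E]
  m3 ⊆ -0--1,00---
  m4 ⊆ -0-0-,-01--,00---
  m5 ⊆ ---01,-0--1,-0-0-,-01--,0-1-1,00---
  m6 ⊆ -01--,00---
  m7 ⊆ -0--1,-01--,0-1-1,00---
  m8 ⊆ 0-00- [E]
  m9 ⊆ ---01,0-00-
  m13 ⊆ ---01,0-1-1
  m16 ⊆ -0-0- [E]
  m17 ⊆ ---01,-0--1,-0-0-
  m19 ⊆ -0--1 [E]
  m20 ⊆ -0-0-,-01--,1-10-
  m21 ⊆ ---01,-0--1,-0-0-,-01--,1-10-
  m22 ⊆ -01-- [E]
  m23 ⊆ -0--1,-01--
  m25 ⊆ ---01 [E]
  m26 ⊆ 11010 [E]
  m28 ⊆ 1-10- [E]
  m29 ⊆ ---01,1-10-
E = {---01, -0--1, -0-0-, -01--, 0-00-, 00---, 1-10-, 11010}

8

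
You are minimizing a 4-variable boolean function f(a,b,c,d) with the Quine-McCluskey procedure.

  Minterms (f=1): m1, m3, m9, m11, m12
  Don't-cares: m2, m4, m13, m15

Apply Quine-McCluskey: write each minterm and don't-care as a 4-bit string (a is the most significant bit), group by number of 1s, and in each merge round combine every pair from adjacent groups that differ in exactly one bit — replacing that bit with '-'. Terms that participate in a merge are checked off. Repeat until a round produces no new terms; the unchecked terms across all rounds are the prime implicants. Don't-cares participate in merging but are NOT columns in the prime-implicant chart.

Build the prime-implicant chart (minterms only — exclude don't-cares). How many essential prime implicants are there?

Round 0: 0001✓ 0010✓ 0011✓ 0100✓ 1001✓ 1011✓ 1100✓ 1101✓ 1111✓
Round 1: -001✓ -011✓ -100 00-1✓ 001- 1-01✓ 1-11✓ 10-1✓ 11-1✓ 110-
Round 2: -0-1 1--1
PIs = {-0-1, -100, 001-, 1--1, 110-}
Coverage chart:
  m1: -0-1 ←essential
  m3: -0-1,001-
  m9: -0-1,1--1
  m11: -0-1,1--1
  m12: -100,110-
Essential: -0-1

1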